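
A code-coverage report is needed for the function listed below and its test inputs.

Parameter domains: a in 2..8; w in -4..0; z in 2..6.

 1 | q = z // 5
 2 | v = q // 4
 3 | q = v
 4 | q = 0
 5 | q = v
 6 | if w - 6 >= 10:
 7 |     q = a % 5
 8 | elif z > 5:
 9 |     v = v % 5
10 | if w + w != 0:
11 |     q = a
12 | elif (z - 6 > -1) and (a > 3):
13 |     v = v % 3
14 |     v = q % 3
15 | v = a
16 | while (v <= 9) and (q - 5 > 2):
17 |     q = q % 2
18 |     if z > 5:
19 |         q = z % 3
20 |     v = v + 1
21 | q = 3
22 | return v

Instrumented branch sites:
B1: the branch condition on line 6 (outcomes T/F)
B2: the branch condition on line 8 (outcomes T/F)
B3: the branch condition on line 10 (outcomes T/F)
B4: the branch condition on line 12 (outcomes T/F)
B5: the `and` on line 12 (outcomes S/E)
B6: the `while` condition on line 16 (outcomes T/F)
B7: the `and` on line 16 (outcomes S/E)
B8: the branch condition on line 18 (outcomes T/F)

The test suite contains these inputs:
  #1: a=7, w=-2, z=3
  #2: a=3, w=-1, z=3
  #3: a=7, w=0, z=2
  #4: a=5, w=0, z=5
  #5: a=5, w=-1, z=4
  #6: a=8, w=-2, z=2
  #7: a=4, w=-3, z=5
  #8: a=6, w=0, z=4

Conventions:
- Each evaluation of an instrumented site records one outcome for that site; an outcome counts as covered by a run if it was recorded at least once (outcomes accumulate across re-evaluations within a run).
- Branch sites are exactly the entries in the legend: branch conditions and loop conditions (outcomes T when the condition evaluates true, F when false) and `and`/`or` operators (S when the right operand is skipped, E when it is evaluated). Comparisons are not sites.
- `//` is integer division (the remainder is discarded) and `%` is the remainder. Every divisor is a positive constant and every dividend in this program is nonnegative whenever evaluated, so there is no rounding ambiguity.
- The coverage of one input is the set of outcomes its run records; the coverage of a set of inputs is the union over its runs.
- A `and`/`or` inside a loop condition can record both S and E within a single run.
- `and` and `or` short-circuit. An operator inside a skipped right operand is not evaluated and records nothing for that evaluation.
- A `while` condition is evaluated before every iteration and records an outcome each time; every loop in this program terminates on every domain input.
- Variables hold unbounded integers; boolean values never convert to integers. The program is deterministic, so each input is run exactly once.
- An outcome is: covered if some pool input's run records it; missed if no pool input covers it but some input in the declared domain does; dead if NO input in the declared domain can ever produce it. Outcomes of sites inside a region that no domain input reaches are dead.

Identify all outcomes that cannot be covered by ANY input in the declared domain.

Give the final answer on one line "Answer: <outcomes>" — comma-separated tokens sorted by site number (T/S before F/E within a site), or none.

sweeping the full domain (175 inputs) for each outcome:
  B1=T: zero occurrences over every domain input -> dead
  B7=S: zero occurrences over every domain input -> dead
  reachable outcomes have witnesses, e.g. B1=F (e.g. a=2, w=-4, z=2), B2=T (e.g. a=2, w=-4, z=6), B2=F (e.g. a=2, w=-4, z=2), B3=T (e.g. a=2, w=-4, z=2)

Answer: B1=T, B7=S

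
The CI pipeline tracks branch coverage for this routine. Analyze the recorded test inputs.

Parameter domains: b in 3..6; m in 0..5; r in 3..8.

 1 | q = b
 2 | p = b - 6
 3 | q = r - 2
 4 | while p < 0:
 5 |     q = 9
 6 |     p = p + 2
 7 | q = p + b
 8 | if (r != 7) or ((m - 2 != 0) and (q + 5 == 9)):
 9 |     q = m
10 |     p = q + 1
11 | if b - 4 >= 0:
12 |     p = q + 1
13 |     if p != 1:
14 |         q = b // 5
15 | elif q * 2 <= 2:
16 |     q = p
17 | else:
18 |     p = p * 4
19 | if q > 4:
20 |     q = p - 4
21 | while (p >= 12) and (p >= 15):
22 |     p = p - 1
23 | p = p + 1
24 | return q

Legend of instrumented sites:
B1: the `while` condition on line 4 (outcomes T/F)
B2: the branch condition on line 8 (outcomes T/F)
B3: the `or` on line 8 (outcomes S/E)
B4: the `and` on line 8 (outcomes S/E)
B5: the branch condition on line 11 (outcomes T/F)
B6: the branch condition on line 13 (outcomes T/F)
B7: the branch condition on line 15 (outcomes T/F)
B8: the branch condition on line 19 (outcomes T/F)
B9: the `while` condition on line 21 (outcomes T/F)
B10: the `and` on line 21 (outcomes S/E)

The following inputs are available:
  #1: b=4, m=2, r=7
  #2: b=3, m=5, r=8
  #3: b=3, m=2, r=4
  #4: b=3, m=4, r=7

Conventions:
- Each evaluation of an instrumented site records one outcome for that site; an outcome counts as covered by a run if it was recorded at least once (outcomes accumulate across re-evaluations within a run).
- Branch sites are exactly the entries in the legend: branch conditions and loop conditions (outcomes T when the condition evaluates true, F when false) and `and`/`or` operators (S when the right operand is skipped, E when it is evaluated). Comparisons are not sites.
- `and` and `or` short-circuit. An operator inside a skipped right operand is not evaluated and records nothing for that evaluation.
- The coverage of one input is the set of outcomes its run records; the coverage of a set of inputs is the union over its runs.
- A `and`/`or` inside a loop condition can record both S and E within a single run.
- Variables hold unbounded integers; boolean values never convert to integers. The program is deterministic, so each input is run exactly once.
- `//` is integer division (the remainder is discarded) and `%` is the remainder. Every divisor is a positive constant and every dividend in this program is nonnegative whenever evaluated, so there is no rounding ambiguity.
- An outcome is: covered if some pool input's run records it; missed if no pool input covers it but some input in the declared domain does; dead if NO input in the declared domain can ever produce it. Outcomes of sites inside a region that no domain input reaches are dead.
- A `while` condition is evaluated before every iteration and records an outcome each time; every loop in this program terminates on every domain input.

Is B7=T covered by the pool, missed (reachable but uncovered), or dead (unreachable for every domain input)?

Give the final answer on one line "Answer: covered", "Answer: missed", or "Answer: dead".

no pool input records B7=T
but domain input (b=3, m=0, r=3) does record it -> reachable, so missed

Answer: missed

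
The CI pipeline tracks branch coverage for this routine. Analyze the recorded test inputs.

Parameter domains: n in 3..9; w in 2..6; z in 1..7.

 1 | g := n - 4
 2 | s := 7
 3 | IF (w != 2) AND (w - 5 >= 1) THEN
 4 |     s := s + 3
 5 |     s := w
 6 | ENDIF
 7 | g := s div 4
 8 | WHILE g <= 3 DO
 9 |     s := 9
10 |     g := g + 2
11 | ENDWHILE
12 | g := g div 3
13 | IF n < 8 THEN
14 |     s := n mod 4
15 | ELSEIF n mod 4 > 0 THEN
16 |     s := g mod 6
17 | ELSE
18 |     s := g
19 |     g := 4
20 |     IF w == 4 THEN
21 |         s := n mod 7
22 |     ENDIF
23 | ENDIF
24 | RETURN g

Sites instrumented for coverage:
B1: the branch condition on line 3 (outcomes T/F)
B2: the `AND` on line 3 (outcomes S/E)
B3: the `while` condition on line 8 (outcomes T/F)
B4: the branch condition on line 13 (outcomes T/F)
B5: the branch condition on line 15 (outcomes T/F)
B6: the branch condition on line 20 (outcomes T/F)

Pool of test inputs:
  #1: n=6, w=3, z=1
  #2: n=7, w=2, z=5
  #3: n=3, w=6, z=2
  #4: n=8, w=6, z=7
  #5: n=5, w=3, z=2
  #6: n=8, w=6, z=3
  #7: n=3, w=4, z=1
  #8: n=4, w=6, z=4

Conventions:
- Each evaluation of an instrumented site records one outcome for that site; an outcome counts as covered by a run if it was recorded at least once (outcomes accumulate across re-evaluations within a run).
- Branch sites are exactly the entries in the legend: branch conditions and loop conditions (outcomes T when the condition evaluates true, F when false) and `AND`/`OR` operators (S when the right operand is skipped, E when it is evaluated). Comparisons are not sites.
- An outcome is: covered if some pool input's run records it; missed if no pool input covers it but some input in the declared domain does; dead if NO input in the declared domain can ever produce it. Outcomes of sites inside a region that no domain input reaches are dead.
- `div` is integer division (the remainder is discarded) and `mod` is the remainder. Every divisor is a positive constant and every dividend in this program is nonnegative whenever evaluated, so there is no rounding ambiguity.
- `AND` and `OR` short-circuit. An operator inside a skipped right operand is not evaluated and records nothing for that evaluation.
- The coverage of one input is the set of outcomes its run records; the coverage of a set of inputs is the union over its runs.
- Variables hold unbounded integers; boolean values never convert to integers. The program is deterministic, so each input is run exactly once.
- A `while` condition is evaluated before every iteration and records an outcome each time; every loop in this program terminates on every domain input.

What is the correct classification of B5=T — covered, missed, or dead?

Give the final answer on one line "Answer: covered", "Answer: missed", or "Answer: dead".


no pool input records B5=T
but domain input (n=9, w=2, z=1) does record it -> reachable, so missed
Answer: missed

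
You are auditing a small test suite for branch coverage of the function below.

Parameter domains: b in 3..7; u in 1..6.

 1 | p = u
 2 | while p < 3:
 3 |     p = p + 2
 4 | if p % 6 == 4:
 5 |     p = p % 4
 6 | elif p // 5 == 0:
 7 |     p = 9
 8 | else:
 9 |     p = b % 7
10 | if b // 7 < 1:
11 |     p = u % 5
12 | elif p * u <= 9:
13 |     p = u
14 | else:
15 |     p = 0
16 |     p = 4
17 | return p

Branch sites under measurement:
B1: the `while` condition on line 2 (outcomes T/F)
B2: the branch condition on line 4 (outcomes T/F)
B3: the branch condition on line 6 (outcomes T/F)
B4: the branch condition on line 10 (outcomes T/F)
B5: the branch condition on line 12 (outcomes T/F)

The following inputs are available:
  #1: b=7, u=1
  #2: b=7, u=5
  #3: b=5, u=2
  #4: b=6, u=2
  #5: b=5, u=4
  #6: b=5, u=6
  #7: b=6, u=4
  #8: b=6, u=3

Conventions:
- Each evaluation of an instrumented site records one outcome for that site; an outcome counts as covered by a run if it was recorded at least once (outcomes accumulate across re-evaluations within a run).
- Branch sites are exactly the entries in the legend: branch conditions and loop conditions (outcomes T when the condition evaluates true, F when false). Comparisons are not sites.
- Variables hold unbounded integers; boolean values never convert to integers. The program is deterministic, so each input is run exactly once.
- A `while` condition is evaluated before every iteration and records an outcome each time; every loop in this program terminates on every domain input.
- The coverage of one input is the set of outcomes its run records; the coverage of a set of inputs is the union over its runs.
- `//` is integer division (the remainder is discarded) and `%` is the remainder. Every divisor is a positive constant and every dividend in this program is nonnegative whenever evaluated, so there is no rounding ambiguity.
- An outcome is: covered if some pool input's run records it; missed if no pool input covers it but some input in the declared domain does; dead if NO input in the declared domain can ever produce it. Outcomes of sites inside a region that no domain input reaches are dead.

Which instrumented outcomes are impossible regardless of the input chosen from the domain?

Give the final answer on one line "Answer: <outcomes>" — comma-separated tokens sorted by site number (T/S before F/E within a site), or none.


checking every outcome against all 30 domain inputs:
  reachable outcomes have witnesses, e.g. B1=T (e.g. b=3, u=1), B1=F (e.g. b=3, u=1), B2=T (e.g. b=3, u=2), B2=F (e.g. b=3, u=1)
Answer: none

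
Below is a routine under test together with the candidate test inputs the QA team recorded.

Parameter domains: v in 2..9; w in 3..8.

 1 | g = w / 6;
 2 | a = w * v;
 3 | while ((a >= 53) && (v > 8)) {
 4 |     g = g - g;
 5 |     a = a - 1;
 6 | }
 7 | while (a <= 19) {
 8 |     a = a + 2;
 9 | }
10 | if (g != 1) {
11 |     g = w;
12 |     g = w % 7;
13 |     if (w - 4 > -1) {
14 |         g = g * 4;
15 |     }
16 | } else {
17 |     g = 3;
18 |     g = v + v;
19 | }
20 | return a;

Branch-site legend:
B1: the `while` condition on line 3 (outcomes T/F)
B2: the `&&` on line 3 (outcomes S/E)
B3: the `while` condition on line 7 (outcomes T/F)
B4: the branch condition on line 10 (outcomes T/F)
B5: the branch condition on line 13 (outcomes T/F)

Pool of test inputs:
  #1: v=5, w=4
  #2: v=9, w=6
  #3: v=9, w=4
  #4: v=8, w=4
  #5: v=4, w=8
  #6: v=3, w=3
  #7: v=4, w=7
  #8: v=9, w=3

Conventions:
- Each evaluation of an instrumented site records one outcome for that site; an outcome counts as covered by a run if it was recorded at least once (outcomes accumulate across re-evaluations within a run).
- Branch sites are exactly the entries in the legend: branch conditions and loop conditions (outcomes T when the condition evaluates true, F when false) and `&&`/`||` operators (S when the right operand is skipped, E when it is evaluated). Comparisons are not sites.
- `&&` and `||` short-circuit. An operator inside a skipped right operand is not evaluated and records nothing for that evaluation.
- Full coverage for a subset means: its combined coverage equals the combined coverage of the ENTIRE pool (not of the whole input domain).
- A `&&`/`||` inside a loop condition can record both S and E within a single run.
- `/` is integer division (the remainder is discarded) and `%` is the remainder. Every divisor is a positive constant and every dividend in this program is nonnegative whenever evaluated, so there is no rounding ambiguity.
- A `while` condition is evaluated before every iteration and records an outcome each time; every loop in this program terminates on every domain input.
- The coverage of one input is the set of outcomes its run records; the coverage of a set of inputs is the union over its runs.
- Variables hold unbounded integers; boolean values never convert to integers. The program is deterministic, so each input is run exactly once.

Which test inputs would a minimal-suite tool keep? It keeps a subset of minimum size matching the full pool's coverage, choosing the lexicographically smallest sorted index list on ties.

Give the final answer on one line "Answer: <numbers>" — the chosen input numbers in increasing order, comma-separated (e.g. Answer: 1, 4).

input #1, v=5, w=4: events B2->S, B1->F, B3->F, B4->T, B5->T; outcomes B1=F, B2=S, B3=F, B4=T, B5=T
input #2, v=9, w=6: events B2->E, B1->T, B2->E, B1->T, B2->S, B1->F, B3->F, B4->T, B5->T; outcomes B1=T, B1=F, B2=S, B2=E, B3=F, B4=T, B5=T
input #3, v=9, w=4: events B2->S, B1->F, B3->F, B4->T, B5->T; outcomes B1=F, B2=S, B3=F, B4=T, B5=T
input #4, v=8, w=4: events B2->S, B1->F, B3->F, B4->T, B5->T; outcomes B1=F, B2=S, B3=F, B4=T, B5=T
input #5, v=4, w=8: events B2->S, B1->F, B3->F, B4->F; outcomes B1=F, B2=S, B3=F, B4=F
input #6, v=3, w=3: events B2->S, B1->F, B3->T, B3->T, B3->T, B3->T, B3->T, B3->T, B3->F, B4->T, B5->F; outcomes B1=F, B2=S, B3=T, B3=F, B4=T, B5=F
input #7, v=4, w=7: events B2->S, B1->F, B3->F, B4->F; outcomes B1=F, B2=S, B3=F, B4=F
input #8, v=9, w=3: events B2->S, B1->F, B3->F, B4->T, B5->F; outcomes B1=F, B2=S, B3=F, B4=T, B5=F
together the pool reaches 10 outcomes: B1=T, B1=F, B2=S, B2=E, B3=T, B3=F, B4=T, B4=F, B5=T, B5=F
every size-1 subset falls short of the 10 outcomes (best: 7/10)
every size-2 subset falls short of the 10 outcomes (best: 9/10)
at size 3, {2, 5, 6} reaches all 10 outcomes; every lexicographically earlier size-3 subset fails

Answer: 2, 5, 6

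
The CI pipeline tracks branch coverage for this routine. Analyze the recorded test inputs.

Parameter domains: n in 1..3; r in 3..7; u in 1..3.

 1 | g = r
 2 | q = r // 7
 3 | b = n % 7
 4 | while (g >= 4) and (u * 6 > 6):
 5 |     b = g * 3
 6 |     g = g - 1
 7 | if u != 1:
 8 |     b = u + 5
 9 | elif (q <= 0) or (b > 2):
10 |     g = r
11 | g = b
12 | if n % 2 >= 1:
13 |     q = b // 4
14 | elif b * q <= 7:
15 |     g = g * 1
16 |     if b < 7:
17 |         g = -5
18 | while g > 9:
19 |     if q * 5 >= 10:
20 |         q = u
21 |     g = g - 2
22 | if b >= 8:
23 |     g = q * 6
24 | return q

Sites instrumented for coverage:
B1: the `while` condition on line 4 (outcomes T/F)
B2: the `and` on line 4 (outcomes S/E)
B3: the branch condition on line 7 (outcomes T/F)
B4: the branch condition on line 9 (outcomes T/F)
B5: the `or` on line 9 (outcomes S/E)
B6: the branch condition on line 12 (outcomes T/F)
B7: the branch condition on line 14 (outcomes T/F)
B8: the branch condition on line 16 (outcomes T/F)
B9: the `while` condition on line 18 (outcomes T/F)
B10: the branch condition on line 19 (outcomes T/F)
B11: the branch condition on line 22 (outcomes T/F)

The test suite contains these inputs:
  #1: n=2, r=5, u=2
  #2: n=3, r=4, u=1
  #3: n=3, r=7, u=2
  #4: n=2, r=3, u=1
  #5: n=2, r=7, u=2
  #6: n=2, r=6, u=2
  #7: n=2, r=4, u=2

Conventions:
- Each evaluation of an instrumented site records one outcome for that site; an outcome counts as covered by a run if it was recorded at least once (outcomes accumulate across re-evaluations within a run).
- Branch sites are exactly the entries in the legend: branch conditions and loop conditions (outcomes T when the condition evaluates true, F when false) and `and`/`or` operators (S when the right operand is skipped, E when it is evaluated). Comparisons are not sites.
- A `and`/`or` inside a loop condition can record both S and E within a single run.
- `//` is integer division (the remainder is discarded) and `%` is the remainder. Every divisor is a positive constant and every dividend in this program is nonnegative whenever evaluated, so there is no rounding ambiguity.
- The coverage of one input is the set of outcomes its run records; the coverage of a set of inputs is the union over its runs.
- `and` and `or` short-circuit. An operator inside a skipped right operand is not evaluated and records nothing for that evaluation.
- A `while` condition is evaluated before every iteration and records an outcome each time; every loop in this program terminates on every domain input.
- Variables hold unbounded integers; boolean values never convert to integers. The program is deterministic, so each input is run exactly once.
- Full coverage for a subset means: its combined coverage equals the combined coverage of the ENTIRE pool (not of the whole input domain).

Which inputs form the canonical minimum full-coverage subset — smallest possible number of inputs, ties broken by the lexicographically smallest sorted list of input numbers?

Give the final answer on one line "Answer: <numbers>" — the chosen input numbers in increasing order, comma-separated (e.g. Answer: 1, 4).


input #1 (n=2, r=5, u=2): events B2->E, B1->T, B2->E, B1->T, B2->S, B1->F, B3->T, B6->F, B7->T, B8->F, B9->F, B11->F; covers B1=T, B1=F, B2=S, B2=E, B3=T, B6=F, B7=T, B8=F, B9=F, B11=F
input #2 (n=3, r=4, u=1): events B2->E, B1->F, B3->F, B5->S, B4->T, B6->T, B9->F, B11->F; covers B1=F, B2=E, B3=F, B4=T, B5=S, B6=T, B9=F, B11=F
input #3 (n=3, r=7, u=2): events B2->E, B1->T, B2->E, B1->T, B2->E, B1->T, B2->E, B1->T, B2->S, B1->F, B3->T, B6->T, B9->F, B11->F; covers B1=T, B1=F, B2=S, B2=E, B3=T, B6=T, B9=F, B11=F
input #4 (n=2, r=3, u=1): events B2->S, B1->F, B3->F, B5->S, B4->T, B6->F, B7->T, B8->T, B9->F, B11->F; covers B1=F, B2=S, B3=F, B4=T, B5=S, B6=F, B7=T, B8=T, B9=F, B11=F
input #5 (n=2, r=7, u=2): events B2->E, B1->T, B2->E, B1->T, B2->E, B1->T, B2->E, B1->T, B2->S, B1->F, B3->T, B6->F, B7->T, B8->F, ...; covers B1=T, B1=F, B2=S, B2=E, B3=T, B6=F, B7=T, B8=F, B9=F, B11=F
input #6 (n=2, r=6, u=2): events B2->E, B1->T, B2->E, B1->T, B2->E, B1->T, B2->S, B1->F, B3->T, B6->F, B7->T, B8->F, B9->F, B11->F; covers B1=T, B1=F, B2=S, B2=E, B3=T, B6=F, B7=T, B8=F, B9=F, B11=F
input #7 (n=2, r=4, u=2): events B2->E, B1->T, B2->S, B1->F, B3->T, B6->F, B7->T, B8->F, B9->F, B11->F; covers B1=T, B1=F, B2=S, B2=E, B3=T, B6=F, B7=T, B8=F, B9=F, B11=F
pool-wide coverage (15 outcomes): B1=T, B1=F, B2=S, B2=E, B3=T, B3=F, B4=T, B5=S, B6=T, B6=F, B7=T, B8=T, B8=F, B9=F, B11=F
no size-1 subset reaches all 15 outcomes (best union: 10/15)
no size-2 subset reaches all 15 outcomes (best union: 14/15)
at size 3, {1, 2, 4} reaches all 15 outcomes; every lexicographically earlier size-3 subset fails
Answer: 1, 2, 4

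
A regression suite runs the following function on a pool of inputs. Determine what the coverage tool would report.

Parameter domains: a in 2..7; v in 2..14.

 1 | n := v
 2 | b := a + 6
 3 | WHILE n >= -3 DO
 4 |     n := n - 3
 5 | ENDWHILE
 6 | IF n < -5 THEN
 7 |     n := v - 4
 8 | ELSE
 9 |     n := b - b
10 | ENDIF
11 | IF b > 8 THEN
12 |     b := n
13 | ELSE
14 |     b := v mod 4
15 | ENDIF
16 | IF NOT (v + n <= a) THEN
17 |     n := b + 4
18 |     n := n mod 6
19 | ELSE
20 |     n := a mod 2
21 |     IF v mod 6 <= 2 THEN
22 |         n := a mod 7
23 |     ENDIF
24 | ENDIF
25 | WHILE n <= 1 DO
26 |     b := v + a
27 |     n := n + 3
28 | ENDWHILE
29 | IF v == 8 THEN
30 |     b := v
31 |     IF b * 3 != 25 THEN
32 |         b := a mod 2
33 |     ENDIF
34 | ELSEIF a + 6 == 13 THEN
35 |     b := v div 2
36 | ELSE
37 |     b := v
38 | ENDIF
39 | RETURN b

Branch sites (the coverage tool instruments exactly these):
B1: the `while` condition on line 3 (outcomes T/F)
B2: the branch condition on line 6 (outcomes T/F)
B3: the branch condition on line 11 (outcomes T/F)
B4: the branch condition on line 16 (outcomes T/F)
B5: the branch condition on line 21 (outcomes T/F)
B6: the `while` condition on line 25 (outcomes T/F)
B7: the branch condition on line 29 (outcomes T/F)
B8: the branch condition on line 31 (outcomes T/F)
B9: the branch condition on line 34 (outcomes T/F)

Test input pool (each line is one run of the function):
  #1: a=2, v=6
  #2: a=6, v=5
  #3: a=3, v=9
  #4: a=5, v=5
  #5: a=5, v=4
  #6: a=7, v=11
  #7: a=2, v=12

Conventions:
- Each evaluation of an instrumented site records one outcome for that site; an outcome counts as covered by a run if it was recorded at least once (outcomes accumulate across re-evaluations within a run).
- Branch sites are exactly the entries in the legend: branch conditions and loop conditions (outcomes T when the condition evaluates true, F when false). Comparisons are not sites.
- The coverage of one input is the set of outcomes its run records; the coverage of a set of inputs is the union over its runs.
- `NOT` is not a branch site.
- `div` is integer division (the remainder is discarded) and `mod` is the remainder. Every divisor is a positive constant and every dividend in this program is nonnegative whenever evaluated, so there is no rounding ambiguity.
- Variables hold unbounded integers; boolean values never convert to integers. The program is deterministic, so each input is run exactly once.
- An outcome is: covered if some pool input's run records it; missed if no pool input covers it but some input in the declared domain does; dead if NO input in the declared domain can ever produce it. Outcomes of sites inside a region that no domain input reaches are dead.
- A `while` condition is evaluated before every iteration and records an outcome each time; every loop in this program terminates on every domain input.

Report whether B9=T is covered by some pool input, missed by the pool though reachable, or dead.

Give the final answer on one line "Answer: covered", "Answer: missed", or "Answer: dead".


B9=T is recorded by pool input(s) 6 -> covered
Answer: covered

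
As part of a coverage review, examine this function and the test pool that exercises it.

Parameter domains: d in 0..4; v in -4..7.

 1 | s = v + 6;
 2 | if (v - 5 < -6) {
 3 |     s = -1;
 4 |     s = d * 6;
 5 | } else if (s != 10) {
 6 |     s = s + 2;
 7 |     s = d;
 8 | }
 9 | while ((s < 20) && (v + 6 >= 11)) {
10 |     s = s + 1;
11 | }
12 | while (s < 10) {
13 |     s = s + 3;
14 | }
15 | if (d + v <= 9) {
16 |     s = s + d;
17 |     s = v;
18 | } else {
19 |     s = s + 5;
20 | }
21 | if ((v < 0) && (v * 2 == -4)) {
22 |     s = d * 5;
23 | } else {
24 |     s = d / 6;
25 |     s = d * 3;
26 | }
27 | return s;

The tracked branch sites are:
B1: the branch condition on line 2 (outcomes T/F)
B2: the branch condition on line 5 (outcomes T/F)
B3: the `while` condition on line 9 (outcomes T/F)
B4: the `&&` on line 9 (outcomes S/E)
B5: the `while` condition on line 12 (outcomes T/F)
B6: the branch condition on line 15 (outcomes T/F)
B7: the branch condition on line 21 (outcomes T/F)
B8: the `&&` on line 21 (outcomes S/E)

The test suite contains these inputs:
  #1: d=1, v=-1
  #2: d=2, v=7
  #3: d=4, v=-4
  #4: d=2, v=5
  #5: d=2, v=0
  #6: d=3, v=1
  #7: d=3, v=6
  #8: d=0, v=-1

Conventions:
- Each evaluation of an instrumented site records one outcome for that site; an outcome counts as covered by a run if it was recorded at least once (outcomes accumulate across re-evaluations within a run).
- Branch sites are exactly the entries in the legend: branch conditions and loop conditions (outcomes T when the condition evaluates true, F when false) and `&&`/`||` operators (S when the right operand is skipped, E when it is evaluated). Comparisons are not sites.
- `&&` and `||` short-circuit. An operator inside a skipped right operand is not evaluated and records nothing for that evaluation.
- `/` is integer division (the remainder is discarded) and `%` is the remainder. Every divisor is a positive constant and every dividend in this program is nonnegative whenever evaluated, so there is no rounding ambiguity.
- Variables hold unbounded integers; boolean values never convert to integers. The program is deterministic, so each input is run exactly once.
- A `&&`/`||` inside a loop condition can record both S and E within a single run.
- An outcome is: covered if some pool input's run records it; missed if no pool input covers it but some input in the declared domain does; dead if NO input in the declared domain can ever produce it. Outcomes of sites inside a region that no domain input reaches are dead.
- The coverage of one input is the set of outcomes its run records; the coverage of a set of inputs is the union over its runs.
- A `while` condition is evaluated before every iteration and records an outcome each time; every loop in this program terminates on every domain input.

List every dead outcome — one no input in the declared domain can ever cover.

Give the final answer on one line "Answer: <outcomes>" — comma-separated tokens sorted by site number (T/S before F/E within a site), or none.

sweeping the full domain (60 inputs) for each outcome:
  reachable outcomes have witnesses, e.g. B1=T (e.g. d=0, v=-4), B1=F (e.g. d=0, v=-1), B2=T (e.g. d=0, v=-1), B2=F (e.g. d=0, v=4)

Answer: none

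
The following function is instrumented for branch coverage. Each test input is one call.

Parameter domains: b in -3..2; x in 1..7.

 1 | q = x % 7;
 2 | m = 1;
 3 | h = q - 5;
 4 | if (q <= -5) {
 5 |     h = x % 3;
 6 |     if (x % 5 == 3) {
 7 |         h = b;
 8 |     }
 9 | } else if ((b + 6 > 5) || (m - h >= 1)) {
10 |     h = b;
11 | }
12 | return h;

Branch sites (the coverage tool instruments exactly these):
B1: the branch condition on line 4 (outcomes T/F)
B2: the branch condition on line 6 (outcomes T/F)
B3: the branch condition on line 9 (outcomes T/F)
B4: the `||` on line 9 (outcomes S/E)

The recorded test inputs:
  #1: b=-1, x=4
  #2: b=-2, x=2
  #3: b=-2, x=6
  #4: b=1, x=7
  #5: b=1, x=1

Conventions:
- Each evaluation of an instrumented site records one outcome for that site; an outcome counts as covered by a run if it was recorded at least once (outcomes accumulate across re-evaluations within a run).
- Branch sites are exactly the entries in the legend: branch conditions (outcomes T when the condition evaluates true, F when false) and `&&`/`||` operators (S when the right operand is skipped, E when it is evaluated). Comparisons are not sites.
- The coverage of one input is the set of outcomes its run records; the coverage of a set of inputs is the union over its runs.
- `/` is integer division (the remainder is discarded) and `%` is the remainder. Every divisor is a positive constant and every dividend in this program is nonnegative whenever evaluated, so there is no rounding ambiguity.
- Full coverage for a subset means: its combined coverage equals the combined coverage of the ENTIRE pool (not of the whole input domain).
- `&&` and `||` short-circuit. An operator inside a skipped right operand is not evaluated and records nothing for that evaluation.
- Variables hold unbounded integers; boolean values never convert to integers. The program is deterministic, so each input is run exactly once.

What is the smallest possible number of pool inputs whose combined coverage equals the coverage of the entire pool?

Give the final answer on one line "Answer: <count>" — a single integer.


input #1, b=-1, x=4: events B1->F, B4->E, B3->T; outcomes B1=F, B3=T, B4=E
input #2, b=-2, x=2: events B1->F, B4->E, B3->T; outcomes B1=F, B3=T, B4=E
input #3, b=-2, x=6: events B1->F, B4->E, B3->F; outcomes B1=F, B3=F, B4=E
input #4, b=1, x=7: events B1->F, B4->S, B3->T; outcomes B1=F, B3=T, B4=S
input #5, b=1, x=1: events B1->F, B4->S, B3->T; outcomes B1=F, B3=T, B4=S
union over all inputs: B1=F, B3=T, B3=F, B4=S, B4=E (5 outcomes)
no size-1 subset reaches all 5 outcomes (best union: 3/5)
the canonical winner is {3, 4}: size 2, full 5-outcome coverage, earliest index list among size-2 covers
Answer: 2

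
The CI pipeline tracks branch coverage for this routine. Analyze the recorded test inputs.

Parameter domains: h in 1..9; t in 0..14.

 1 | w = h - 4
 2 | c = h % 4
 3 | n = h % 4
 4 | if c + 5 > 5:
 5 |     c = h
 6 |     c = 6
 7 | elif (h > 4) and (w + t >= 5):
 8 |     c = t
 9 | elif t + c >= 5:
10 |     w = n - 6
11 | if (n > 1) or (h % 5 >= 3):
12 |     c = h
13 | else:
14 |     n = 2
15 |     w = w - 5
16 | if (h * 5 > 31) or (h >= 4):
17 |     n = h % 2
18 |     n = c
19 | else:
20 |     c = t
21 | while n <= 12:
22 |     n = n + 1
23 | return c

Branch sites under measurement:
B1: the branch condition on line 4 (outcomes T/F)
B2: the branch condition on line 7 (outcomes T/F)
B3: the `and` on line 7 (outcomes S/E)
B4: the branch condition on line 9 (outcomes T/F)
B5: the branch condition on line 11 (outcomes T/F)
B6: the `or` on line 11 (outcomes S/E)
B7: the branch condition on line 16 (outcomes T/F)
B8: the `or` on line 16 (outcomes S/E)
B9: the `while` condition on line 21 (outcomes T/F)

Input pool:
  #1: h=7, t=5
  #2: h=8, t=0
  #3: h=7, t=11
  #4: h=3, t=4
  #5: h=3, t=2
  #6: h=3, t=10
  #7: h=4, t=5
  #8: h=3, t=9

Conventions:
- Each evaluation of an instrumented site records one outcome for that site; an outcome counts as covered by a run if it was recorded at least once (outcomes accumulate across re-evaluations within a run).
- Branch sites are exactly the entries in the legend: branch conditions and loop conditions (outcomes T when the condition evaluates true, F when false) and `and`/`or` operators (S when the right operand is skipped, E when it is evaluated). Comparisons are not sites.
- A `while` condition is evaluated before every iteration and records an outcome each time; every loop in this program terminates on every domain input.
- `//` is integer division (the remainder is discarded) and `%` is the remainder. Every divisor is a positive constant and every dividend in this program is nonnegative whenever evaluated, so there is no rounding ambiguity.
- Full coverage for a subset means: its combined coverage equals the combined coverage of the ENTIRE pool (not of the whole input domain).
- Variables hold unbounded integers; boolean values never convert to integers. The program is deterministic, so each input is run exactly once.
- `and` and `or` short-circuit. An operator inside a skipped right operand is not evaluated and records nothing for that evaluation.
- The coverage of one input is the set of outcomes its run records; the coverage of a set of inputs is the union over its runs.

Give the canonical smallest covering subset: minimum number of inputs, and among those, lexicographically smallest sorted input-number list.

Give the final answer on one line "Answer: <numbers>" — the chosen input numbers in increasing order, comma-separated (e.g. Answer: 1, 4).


run #1 (h=7, t=5) runs B1->T, B6->S, B5->T, B8->S, B7->T, B9->T, B9->T, B9->T, B9->T, B9->T, B9->T, B9->F; records B1=T, B5=T, B6=S, B7=T, B8=S, B9=T, B9=F
run #2 (h=8, t=0) runs B1->F, B3->E, B2->F, B4->F, B6->E, B5->T, B8->S, B7->T, B9->T, B9->T, B9->T, B9->T, B9->T, B9->F; records B1=F, B2=F, B3=E, B4=F, B5=T, B6=E, B7=T, B8=S, B9=T, B9=F
run #3 (h=7, t=11) runs B1->T, B6->S, B5->T, B8->S, B7->T, B9->T, B9->T, B9->T, B9->T, B9->T, B9->T, B9->F; records B1=T, B5=T, B6=S, B7=T, B8=S, B9=T, B9=F
run #4 (h=3, t=4) runs B1->T, B6->S, B5->T, B8->E, B7->F, B9->T, B9->T, B9->T, B9->T, B9->T, B9->T, B9->T, B9->T, B9->T, ...; records B1=T, B5=T, B6=S, B7=F, B8=E, B9=T, B9=F
run #5 (h=3, t=2) runs B1->T, B6->S, B5->T, B8->E, B7->F, B9->T, B9->T, B9->T, B9->T, B9->T, B9->T, B9->T, B9->T, B9->T, ...; records B1=T, B5=T, B6=S, B7=F, B8=E, B9=T, B9=F
run #6 (h=3, t=10) runs B1->T, B6->S, B5->T, B8->E, B7->F, B9->T, B9->T, B9->T, B9->T, B9->T, B9->T, B9->T, B9->T, B9->T, ...; records B1=T, B5=T, B6=S, B7=F, B8=E, B9=T, B9=F
run #7 (h=4, t=5) runs B1->F, B3->S, B2->F, B4->T, B6->E, B5->T, B8->E, B7->T, B9->T, B9->T, B9->T, B9->T, B9->T, B9->T, ...; records B1=F, B2=F, B3=S, B4=T, B5=T, B6=E, B7=T, B8=E, B9=T, B9=F
run #8 (h=3, t=9) runs B1->T, B6->S, B5->T, B8->E, B7->F, B9->T, B9->T, B9->T, B9->T, B9->T, B9->T, B9->T, B9->T, B9->T, ...; records B1=T, B5=T, B6=S, B7=F, B8=E, B9=T, B9=F
union over all inputs: B1=T, B1=F, B2=F, B3=S, B3=E, B4=T, B4=F, B5=T, B6=S, B6=E, B7=T, B7=F, B8=S, B8=E, B9=T, B9=F (16 outcomes)
no size-1 subset reaches all 16 outcomes (best union: 10/16)
no size-2 subset reaches all 16 outcomes (best union: 14/16)
size 3: inputs {2, 4, 7} cover all 16 outcomes, and no lexicographically smaller subset of this size does
Answer: 2, 4, 7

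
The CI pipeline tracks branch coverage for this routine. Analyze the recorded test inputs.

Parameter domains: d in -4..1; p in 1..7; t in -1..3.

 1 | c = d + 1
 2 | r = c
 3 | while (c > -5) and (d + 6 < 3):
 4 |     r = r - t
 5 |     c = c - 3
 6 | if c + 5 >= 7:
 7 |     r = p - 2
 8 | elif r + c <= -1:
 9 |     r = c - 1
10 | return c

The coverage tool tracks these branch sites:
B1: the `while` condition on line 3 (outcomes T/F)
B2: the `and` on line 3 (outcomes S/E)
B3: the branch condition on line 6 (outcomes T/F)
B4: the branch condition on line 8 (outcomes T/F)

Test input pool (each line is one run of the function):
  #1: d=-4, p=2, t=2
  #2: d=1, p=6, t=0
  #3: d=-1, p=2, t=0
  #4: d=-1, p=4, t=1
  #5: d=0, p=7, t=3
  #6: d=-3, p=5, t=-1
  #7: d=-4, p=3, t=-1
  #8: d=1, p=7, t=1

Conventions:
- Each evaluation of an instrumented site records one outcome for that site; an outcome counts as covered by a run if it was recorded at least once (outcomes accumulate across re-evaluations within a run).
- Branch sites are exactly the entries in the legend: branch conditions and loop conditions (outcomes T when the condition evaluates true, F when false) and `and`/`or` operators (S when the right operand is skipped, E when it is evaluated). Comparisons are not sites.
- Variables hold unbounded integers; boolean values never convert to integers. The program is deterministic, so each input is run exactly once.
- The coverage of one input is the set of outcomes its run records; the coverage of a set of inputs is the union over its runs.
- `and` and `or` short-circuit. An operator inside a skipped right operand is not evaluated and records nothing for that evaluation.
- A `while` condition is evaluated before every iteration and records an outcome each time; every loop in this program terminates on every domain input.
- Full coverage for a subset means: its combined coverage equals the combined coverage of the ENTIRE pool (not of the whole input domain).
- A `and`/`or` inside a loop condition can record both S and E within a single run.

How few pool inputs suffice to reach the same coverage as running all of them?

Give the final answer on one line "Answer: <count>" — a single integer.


#1 (d=-4, p=2, t=2) -> B2->E, B1->T, B2->S, B1->F, B3->F, B4->T; covered: B1=T, B1=F, B2=S, B2=E, B3=F, B4=T
#2 (d=1, p=6, t=0) -> B2->E, B1->F, B3->T; covered: B1=F, B2=E, B3=T
#3 (d=-1, p=2, t=0) -> B2->E, B1->F, B3->F, B4->F; covered: B1=F, B2=E, B3=F, B4=F
#4 (d=-1, p=4, t=1) -> B2->E, B1->F, B3->F, B4->F; covered: B1=F, B2=E, B3=F, B4=F
#5 (d=0, p=7, t=3) -> B2->E, B1->F, B3->F, B4->F; covered: B1=F, B2=E, B3=F, B4=F
#6 (d=-3, p=5, t=-1) -> B2->E, B1->F, B3->F, B4->T; covered: B1=F, B2=E, B3=F, B4=T
#7 (d=-4, p=3, t=-1) -> B2->E, B1->T, B2->S, B1->F, B3->F, B4->T; covered: B1=T, B1=F, B2=S, B2=E, B3=F, B4=T
#8 (d=1, p=7, t=1) -> B2->E, B1->F, B3->T; covered: B1=F, B2=E, B3=T
pool-wide coverage (8 outcomes): B1=T, B1=F, B2=S, B2=E, B3=T, B3=F, B4=T, B4=F
every size-1 subset falls short of the 8 outcomes (best: 6/8)
every size-2 subset falls short of the 8 outcomes (best: 7/8)
size 3: inputs {1, 2, 3} cover all 8 outcomes, and no lexicographically smaller subset of this size does
Answer: 3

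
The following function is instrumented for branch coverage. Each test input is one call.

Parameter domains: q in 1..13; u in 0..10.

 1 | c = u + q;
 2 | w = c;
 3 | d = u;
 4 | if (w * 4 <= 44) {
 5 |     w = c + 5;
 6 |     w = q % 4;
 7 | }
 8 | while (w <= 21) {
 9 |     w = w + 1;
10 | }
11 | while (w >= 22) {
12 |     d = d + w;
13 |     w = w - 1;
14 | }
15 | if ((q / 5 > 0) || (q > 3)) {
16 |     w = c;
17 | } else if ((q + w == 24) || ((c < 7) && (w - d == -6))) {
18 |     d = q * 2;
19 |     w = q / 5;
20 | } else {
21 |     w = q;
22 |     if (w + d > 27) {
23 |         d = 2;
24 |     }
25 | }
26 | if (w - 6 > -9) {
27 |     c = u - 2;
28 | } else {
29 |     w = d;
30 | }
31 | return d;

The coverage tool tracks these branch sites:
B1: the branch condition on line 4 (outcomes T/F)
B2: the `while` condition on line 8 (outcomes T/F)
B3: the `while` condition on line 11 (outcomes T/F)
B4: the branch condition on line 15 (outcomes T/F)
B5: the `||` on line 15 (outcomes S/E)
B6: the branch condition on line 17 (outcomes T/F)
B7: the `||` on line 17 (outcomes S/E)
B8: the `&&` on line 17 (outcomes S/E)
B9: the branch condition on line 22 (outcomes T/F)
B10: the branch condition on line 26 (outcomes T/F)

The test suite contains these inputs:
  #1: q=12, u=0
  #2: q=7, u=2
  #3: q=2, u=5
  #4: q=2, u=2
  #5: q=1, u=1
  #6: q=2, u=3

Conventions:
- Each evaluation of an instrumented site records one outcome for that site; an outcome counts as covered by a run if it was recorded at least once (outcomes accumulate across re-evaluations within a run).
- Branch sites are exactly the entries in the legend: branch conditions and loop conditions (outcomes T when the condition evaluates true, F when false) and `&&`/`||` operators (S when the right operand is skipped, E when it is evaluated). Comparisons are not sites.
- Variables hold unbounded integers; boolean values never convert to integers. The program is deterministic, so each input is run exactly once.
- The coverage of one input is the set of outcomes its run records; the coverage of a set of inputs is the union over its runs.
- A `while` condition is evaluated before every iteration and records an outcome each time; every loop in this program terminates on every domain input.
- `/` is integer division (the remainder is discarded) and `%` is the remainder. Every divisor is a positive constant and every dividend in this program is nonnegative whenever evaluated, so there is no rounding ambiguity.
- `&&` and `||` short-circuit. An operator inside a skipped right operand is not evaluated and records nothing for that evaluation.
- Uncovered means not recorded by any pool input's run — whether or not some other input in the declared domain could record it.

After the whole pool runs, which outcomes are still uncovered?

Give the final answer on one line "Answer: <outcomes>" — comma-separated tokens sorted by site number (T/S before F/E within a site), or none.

input #1, q=12, u=0: events B1->F, B2->T, B2->T, B2->T, B2->T, B2->T, B2->T, B2->T, B2->T, B2->T, B2->T, B2->F, B3->T, B3->F, ...; outcomes B1=F, B2=T, B2=F, B3=T, B3=F, B4=T, B5=S, B10=T
input #2, q=7, u=2: events B1->T, B2->T, B2->T, B2->T, B2->T, B2->T, B2->T, B2->T, B2->T, B2->T, B2->T, B2->T, B2->T, B2->T, ...; outcomes B1=T, B2=T, B2=F, B3=T, B3=F, B4=T, B5=S, B10=T
input #3, q=2, u=5: events B1->T, B2->T, B2->T, B2->T, B2->T, B2->T, B2->T, B2->T, B2->T, B2->T, B2->T, B2->T, B2->T, B2->T, ...; outcomes B1=T, B2=T, B2=F, B3=T, B3=F, B4=F, B5=E, B6=F, B7=E, B8=S, B9=T, B10=T
input #4, q=2, u=2: events B1->T, B2->T, B2->T, B2->T, B2->T, B2->T, B2->T, B2->T, B2->T, B2->T, B2->T, B2->T, B2->T, B2->T, ...; outcomes B1=T, B2=T, B2=F, B3=T, B3=F, B4=F, B5=E, B6=F, B7=E, B8=E, B9=F, B10=T
input #5, q=1, u=1: events B1->T, B2->T, B2->T, B2->T, B2->T, B2->T, B2->T, B2->T, B2->T, B2->T, B2->T, B2->T, B2->T, B2->T, ...; outcomes B1=T, B2=T, B2=F, B3=T, B3=F, B4=F, B5=E, B6=F, B7=E, B8=E, B9=F, B10=T
input #6, q=2, u=3: events B1->T, B2->T, B2->T, B2->T, B2->T, B2->T, B2->T, B2->T, B2->T, B2->T, B2->T, B2->T, B2->T, B2->T, ...; outcomes B1=T, B2=T, B2=F, B3=T, B3=F, B4=F, B5=E, B6=F, B7=E, B8=E, B9=F, B10=T
union over the pool: B1=T, B1=F, B2=T, B2=F, B3=T, B3=F, B4=T, B4=F, B5=S, B5=E, B6=F, B7=E, B8=S, B8=E, B9=T, B9=F, B10=T
uncovered (3 of 20): B6=T, B7=S, B10=F

Answer: B6=T, B7=S, B10=F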